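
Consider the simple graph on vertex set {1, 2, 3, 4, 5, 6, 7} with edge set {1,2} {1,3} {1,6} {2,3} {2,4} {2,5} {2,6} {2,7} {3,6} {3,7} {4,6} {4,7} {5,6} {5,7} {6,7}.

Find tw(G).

A width-3 tree decomposition is:
Bags: B1 = {2, 4, 6, 7}  B2 = {2, 3, 6, 7}  B3 = {1, 2, 3, 6}  B4 = {2, 5, 6, 7}
Tree: B1–B2, B2–B3, B1–B4
Every bag has size at most 4, so the width is 4 − 1 = 3 and tw(G) ≤ 3. On the other hand G contains the 4-clique {1, 2, 3, 6}. A clique must lie in a single bag of any decomposition, so no decomposition can have width below 3. Combining the bounds, tw(G) = 3.

3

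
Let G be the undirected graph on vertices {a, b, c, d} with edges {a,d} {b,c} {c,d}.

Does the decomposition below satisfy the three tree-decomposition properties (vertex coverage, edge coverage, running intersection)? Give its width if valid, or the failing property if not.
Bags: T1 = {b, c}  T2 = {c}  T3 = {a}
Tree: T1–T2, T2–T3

No — vertex d appears in no bag.

A tree decomposition must satisfy three properties: every vertex lies in some bag; for every edge, both endpoints lie together in some bag; and for every vertex, the bags containing it form a connected subtree. Here vertex d appears in no bag, so the decomposition is invalid.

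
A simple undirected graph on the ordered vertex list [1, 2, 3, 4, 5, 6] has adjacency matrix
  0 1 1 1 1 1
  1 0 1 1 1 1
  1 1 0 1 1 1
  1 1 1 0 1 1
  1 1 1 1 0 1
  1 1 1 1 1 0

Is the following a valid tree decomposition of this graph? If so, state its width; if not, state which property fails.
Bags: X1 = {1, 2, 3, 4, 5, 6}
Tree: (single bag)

Vertex coverage: the bags together contain {1, 2, 3, 4, 5, 6}, the full vertex set. Edge coverage: each edge of G has both endpoints in at least one bag. Running intersection: for every vertex, the bags containing it form a connected subtree. All three properties hold, so this is a valid tree decomposition of width max|bag| − 1 = 5, and hence tw(G) ≤ 5.

Yes; width 5.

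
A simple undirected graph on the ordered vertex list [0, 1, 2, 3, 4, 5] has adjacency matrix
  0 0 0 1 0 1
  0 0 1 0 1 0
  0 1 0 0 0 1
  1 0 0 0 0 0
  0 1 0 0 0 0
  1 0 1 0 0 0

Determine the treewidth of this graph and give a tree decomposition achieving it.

Every bag has size at most 2, so the width is 2 − 1 = 1 and tw(G) ≤ 1. Any graph with an edge has treewidth ≥ 1, and G has the edge 3–0. The upper and lower bounds meet at 1, so that is the treewidth.

Treewidth 1.
One optimal decomposition is:
Bags: B1 = {0, 3}  B2 = {0, 5}  B3 = {2, 5}  B4 = {1, 2}  B5 = {1, 4}
Tree: B1–B2, B2–B3, B3–B4, B4–B5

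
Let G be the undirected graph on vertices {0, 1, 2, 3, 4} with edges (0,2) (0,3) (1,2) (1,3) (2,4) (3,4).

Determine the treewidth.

A width-2 tree decomposition is:
Bags: B1 = {1, 2, 3}  B2 = {0, 2, 3}  B3 = {2, 3, 4}
Tree: B1–B2, B2–B3
The largest bag has 3 vertices, giving width 2; this decomposition certifies tw(G) ≤ 2. The edges 2–1–3–0–2 form a cycle, so G is not a tree and its treewidth is at least 2. The upper and lower bounds meet at 2, so that is the treewidth.

2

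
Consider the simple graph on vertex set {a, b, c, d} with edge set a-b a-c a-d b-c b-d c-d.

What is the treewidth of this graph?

A width-3 tree decomposition is:
Bags: B1 = {a, b, c, d}
Tree: (single bag)
A single bag containing all 4 vertices is trivially a valid decomposition of width 3. On the other hand G contains the 4-clique {a, b, c, d}. A clique must lie in a single bag of any decomposition, so no decomposition can have width below 3. The upper and lower bounds meet at 3, so that is the treewidth.

3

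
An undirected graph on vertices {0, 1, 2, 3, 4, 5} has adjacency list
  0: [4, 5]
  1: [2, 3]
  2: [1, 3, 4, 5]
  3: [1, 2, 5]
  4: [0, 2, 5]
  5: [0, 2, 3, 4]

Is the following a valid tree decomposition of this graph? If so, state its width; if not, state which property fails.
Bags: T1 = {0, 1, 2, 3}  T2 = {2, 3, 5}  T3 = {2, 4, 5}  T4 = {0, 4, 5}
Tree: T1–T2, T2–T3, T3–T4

No — bags containing vertex 0 are not connected in the tree.

A tree decomposition must satisfy three properties: every vertex lies in some bag; for every edge, both endpoints lie together in some bag; and for every vertex, the bags containing it form a connected subtree. Here bags containing vertex 0 are not connected in the tree, so the decomposition is invalid.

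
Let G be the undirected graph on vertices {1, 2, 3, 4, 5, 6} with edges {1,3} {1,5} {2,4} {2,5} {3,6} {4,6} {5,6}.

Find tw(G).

2

A width-2 tree decomposition is:
Bags: B1 = {2, 4, 5}  B2 = {4, 5, 6}  B3 = {1, 5, 6}  B4 = {1, 3, 6}
Tree: B1–B2, B2–B3, B3–B4
Each bag holds 3 vertices, so the decomposition has width 2, which upper-bounds the treewidth. For the lower bound, G contains the cycle 2–4–6–5–2, so G is not a forest; only forests have treewidth ≤ 1, hence tw(G) ≥ 2. The upper and lower bounds meet at 2, so that is the treewidth.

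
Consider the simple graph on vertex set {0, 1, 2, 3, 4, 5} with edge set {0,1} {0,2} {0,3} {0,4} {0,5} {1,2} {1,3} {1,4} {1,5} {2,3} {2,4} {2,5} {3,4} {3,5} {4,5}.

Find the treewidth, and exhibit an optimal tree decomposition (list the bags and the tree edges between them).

A single bag containing all 6 vertices is trivially a valid decomposition of width 5. Conversely, {0, 1, 2, 3, 4, 5} is a clique of size 6, and the vertices of any clique must share a bag in every tree decomposition; so some bag has ≥ 6 vertices and tw(G) ≥ 5. The upper and lower bounds meet at 5, so that is the treewidth.

Treewidth 5.
One such decomposition:
Bags: B1 = {0, 1, 2, 3, 4, 5}
Tree: (single bag)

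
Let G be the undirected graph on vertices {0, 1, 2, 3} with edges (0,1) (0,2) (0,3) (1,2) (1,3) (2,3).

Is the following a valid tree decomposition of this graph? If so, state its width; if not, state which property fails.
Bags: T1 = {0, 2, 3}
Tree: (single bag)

A tree decomposition must satisfy three properties: every vertex lies in some bag; for every edge, both endpoints lie together in some bag; and for every vertex, the bags containing it form a connected subtree. Here vertex 1 appears in no bag, so the decomposition is invalid.

No — vertex 1 appears in no bag.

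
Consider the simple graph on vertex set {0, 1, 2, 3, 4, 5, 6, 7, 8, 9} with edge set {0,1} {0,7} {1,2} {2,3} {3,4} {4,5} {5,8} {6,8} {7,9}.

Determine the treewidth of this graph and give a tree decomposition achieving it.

Treewidth 1.
Bags: B1 = {7, 9}  B2 = {0, 7}  B3 = {0, 1}  B4 = {1, 2}  B5 = {2, 3}  B6 = {3, 4}  B7 = {4, 5}  B8 = {5, 8}  B9 = {6, 8}
Tree: B1–B2, B2–B3, B3–B4, B4–B5, B5–B6, B6–B7, B7–B8, B8–B9

Each bag holds 2 vertices, so the decomposition has width 1, which upper-bounds the treewidth. G has an edge, so its treewidth is at least 1. Hence tw(G) = 1 exactly.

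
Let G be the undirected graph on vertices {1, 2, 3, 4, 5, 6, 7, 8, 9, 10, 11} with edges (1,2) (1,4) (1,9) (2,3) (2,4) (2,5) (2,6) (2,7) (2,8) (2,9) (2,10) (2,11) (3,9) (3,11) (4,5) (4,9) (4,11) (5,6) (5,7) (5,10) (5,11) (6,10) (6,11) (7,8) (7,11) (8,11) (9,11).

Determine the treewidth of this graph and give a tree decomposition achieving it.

Treewidth 3.
One optimal decomposition is:
Bags: B1 = {2, 4, 9, 11}  B2 = {2, 4, 5, 11}  B3 = {2, 5, 6, 11}  B4 = {2, 5, 6, 10}  B5 = {2, 5, 7, 11}  B6 = {1, 2, 4, 9}  B7 = {2, 7, 8, 11}  B8 = {2, 3, 9, 11}
Tree: B1–B2, B2–B3, B3–B4, B3–B5, B1–B6, B5–B7, B1–B8

Each bag holds 4 vertices, so the decomposition has width 3, which upper-bounds the treewidth. On the other hand G contains the 4-clique {1, 2, 4, 9}. A clique must lie in a single bag of any decomposition, so no decomposition can have width below 3. Combining the bounds, tw(G) = 3.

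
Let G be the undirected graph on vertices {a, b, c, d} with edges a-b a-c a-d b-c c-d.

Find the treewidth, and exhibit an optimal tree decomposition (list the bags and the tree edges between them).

The largest bag has 3 vertices, giving width 2; this decomposition certifies tw(G) ≤ 2. Conversely, {a, c, d} is a clique of size 3, and the vertices of any clique must share a bag in every tree decomposition; so some bag has ≥ 3 vertices and tw(G) ≥ 2. The upper and lower bounds meet at 2, so that is the treewidth.

Treewidth 2.
One such decomposition:
Bags: B1 = {a, b, c}  B2 = {a, c, d}
Tree: B1–B2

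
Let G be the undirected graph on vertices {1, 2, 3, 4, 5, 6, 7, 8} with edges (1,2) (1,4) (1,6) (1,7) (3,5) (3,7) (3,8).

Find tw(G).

1

A width-1 tree decomposition is:
Bags: B1 = {1, 7}  B2 = {1, 6}  B3 = {1, 4}  B4 = {3, 7}  B5 = {3, 8}  B6 = {3, 5}  B7 = {1, 2}
Tree: B1–B2, B1–B3, B1–B4, B4–B5, B5–B6, B2–B7
Each bag holds 2 vertices, so the decomposition has width 1, which upper-bounds the treewidth. G has an edge, so its treewidth is at least 1. The upper and lower bounds meet at 1, so that is the treewidth.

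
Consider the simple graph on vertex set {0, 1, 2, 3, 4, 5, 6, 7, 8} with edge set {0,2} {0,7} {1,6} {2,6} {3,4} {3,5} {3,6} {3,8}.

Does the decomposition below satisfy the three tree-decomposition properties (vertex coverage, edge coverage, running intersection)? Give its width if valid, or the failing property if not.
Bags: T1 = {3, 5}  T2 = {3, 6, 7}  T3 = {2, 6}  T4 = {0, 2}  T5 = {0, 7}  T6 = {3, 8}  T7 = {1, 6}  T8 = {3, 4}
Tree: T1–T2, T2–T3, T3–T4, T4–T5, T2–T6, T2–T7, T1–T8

No — bags containing vertex 7 are not connected in the tree.

A tree decomposition must satisfy three properties: every vertex lies in some bag; for every edge, both endpoints lie together in some bag; and for every vertex, the bags containing it form a connected subtree. Here bags containing vertex 7 are not connected in the tree, so the decomposition is invalid.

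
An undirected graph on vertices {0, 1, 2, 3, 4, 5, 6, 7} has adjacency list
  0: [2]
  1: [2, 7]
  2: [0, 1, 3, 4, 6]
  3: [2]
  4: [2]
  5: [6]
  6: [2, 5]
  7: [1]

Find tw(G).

A width-1 tree decomposition is:
Bags: B1 = {1, 7}  B2 = {1, 2}  B3 = {2, 6}  B4 = {2, 4}  B5 = {5, 6}  B6 = {0, 2}  B7 = {2, 3}
Tree: B1–B2, B2–B3, B2–B4, B3–B5, B4–B6, B6–B7
Each bag holds 2 vertices, so the decomposition has width 1, which upper-bounds the treewidth. Since G has at least one edge (e.g. 1–7), it is not an edgeless graph, so tw(G) ≥ 1. Combining the bounds, tw(G) = 1.

1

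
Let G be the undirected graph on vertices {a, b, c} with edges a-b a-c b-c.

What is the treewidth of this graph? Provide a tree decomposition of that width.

With just one bag of size 3, the width is 3 − 1 = 2, so tw(G) ≤ 2. Conversely, {a, b, c} is a clique of size 3, and the vertices of any clique must share a bag in every tree decomposition; so some bag has ≥ 3 vertices and tw(G) ≥ 2. Hence tw(G) = 2 exactly.

Treewidth 2.
Bags: B1 = {a, b, c}
Tree: (single bag)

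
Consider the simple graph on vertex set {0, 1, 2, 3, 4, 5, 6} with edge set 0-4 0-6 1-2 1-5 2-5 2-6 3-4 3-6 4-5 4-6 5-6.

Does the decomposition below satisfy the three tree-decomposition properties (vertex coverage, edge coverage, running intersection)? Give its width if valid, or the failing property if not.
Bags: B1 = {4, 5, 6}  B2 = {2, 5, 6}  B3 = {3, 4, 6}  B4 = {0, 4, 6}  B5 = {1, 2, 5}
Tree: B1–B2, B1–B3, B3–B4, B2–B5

Every vertex of G appears in some bag (union = {0, 1, 2, 3, 4, 5, 6}); every edge is covered by a bag; and for each vertex v the set of bags containing v is connected in the bag tree. The decomposition is therefore valid. The largest bag has 3 vertices, so the width is 2.

Yes; width 2.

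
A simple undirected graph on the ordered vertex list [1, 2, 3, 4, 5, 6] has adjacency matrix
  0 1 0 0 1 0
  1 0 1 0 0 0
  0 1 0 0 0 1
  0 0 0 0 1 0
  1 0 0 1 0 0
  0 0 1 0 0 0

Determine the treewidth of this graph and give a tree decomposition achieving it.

Each bag holds 2 vertices, so the decomposition has width 1, which upper-bounds the treewidth. Since G has at least one edge (e.g. 6–3), it is not an edgeless graph, so tw(G) ≥ 1. Therefore the treewidth is 1.

Treewidth 1.
One optimal decomposition is:
Bags: B1 = {3, 6}  B2 = {2, 3}  B3 = {1, 2}  B4 = {1, 5}  B5 = {4, 5}
Tree: B1–B2, B2–B3, B3–B4, B4–B5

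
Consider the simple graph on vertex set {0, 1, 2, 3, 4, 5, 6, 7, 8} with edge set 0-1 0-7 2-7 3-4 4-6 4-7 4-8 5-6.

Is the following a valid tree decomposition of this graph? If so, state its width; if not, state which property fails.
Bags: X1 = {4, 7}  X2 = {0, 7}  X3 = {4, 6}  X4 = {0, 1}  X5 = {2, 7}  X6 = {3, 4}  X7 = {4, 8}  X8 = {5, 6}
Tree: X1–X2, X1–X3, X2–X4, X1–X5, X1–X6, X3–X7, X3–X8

Checking the three conditions: (i) the bags cover all of {0, 1, 2, 3, 4, 5, 6, 7, 8}; (ii) for each edge, some bag contains both endpoints; (iii) the bags containing any fixed vertex form a subtree. All hold, so the decomposition is valid with width 2 − 1 = 1.

Yes; width 1.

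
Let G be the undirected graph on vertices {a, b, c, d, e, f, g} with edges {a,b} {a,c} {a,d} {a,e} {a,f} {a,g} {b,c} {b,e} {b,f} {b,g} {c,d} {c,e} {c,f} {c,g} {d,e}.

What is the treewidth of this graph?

A width-3 tree decomposition is:
Bags: B1 = {a, b, c, e}  B2 = {a, c, d, e}  B3 = {a, b, c, f}  B4 = {a, b, c, g}
Tree: B1–B2, B1–B3, B1–B4
Every bag has size at most 4, so the width is 4 − 1 = 3 and tw(G) ≤ 3. For the lower bound, the 4 vertices {a, c, d, e} are pairwise adjacent, and any tree decomposition puts a clique entirely inside one bag — forcing width ≥ 3. Combining the bounds, tw(G) = 3.

3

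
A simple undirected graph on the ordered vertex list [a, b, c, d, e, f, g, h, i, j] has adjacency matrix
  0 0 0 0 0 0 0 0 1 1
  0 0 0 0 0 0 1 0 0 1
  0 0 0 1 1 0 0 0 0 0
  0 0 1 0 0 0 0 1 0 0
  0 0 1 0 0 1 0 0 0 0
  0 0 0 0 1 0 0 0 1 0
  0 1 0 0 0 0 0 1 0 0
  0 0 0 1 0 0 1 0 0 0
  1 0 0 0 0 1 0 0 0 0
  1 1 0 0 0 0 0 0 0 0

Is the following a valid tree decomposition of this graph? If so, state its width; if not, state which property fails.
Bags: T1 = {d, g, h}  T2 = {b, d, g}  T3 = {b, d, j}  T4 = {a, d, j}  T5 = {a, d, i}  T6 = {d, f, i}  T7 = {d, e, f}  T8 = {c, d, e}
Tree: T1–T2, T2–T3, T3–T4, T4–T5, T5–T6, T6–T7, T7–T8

Checking the three conditions: (i) the bags cover all of {a, b, c, d, e, f, g, h, i, j}; (ii) for each edge, some bag contains both endpoints; (iii) the bags containing any fixed vertex form a subtree. All hold, so the decomposition is valid with width 3 − 1 = 2.

Yes; width 2.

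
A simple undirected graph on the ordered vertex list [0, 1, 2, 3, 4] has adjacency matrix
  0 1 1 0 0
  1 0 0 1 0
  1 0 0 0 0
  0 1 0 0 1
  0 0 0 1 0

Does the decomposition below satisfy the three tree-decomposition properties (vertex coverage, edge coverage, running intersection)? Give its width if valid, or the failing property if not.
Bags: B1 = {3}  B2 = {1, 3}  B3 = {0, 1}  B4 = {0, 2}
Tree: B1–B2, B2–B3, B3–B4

No — vertex 4 appears in no bag.

A tree decomposition must satisfy three properties: every vertex lies in some bag; for every edge, both endpoints lie together in some bag; and for every vertex, the bags containing it form a connected subtree. Here vertex 4 appears in no bag, so the decomposition is invalid.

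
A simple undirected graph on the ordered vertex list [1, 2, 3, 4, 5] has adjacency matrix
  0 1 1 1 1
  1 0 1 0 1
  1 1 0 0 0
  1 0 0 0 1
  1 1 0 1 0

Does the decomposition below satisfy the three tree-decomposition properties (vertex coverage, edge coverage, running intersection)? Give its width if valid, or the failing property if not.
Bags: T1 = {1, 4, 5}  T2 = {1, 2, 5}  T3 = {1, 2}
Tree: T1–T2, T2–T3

No — vertex 3 appears in no bag.

A tree decomposition must satisfy three properties: every vertex lies in some bag; for every edge, both endpoints lie together in some bag; and for every vertex, the bags containing it form a connected subtree. Here vertex 3 appears in no bag, so the decomposition is invalid.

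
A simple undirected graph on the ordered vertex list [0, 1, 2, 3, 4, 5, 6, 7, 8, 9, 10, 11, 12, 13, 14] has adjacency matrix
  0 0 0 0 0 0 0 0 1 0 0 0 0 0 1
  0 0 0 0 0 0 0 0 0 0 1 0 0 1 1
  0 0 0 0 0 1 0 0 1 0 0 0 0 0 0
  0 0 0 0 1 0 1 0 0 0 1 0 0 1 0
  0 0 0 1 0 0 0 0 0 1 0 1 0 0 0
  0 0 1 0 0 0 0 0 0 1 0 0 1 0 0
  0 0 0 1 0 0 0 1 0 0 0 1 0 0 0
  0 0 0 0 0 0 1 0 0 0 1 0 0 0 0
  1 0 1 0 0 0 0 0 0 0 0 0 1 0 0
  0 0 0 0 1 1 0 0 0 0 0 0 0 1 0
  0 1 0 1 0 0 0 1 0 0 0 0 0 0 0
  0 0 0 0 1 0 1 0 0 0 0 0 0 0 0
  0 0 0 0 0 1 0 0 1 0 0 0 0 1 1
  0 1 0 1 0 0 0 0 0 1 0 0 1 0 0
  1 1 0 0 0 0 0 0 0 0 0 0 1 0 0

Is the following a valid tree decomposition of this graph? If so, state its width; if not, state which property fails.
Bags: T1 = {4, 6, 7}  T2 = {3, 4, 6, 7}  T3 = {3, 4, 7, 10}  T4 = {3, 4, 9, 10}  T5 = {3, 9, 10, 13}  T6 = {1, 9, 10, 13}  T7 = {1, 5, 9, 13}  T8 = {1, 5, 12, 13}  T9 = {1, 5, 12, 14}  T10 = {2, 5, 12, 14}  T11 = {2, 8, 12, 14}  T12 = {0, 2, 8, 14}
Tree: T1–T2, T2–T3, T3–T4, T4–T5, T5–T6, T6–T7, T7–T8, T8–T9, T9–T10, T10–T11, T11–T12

No — vertex 11 appears in no bag.

A tree decomposition must satisfy three properties: every vertex lies in some bag; for every edge, both endpoints lie together in some bag; and for every vertex, the bags containing it form a connected subtree. Here vertex 11 appears in no bag, so the decomposition is invalid.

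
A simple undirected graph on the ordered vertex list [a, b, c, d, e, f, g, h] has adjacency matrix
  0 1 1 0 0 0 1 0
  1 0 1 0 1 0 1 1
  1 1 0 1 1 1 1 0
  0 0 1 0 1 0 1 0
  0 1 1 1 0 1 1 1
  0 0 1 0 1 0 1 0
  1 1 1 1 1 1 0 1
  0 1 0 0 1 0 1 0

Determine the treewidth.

3

A width-3 tree decomposition is:
Bags: B1 = {c, d, e, g}  B2 = {b, c, e, g}  B3 = {b, e, g, h}  B4 = {a, b, c, g}  B5 = {c, e, f, g}
Tree: B1–B2, B2–B3, B2–B4, B1–B5
The largest bag has 4 vertices, giving width 3; this decomposition certifies tw(G) ≤ 3. Conversely, {b, e, g, h} is a clique of size 4, and the vertices of any clique must share a bag in every tree decomposition; so some bag has ≥ 4 vertices and tw(G) ≥ 3. The upper and lower bounds meet at 3, so that is the treewidth.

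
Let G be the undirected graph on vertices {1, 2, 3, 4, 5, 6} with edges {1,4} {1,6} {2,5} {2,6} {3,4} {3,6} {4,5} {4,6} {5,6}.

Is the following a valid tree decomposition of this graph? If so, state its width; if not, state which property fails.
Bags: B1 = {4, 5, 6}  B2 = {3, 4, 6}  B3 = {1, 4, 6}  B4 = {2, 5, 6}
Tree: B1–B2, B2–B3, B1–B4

Checking the three conditions: (i) the bags cover all of {1, 2, 3, 4, 5, 6}; (ii) for each edge, some bag contains both endpoints; (iii) the bags containing any fixed vertex form a subtree. All hold, so the decomposition is valid with width 3 − 1 = 2.

Yes; width 2.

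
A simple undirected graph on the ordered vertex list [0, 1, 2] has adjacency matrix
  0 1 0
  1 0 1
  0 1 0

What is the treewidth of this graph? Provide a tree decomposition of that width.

Treewidth 1.
One optimal decomposition is:
Bags: B1 = {1, 2}  B2 = {0, 1}
Tree: B1–B2

Each bag holds 2 vertices, so the decomposition has width 1, which upper-bounds the treewidth. Since G has at least one edge (e.g. 2–1), it is not an edgeless graph, so tw(G) ≥ 1. Combining the bounds, tw(G) = 1.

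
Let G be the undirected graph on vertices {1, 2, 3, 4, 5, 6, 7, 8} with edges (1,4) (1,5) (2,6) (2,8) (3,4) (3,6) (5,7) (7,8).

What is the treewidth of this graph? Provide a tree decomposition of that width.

Every bag has size at most 3, so the width is 3 − 1 = 2 and tw(G) ≤ 2. For the lower bound, G contains the cycle 4–3–6–2–8–7–5–1–4, so G is not a forest; only forests have treewidth ≤ 1, hence tw(G) ≥ 2. Hence tw(G) = 2 exactly.

Treewidth 2.
Bags: B1 = {3, 4, 6}  B2 = {2, 4, 6}  B3 = {2, 4, 8}  B4 = {4, 7, 8}  B5 = {4, 5, 7}  B6 = {1, 4, 5}
Tree: B1–B2, B2–B3, B3–B4, B4–B5, B5–B6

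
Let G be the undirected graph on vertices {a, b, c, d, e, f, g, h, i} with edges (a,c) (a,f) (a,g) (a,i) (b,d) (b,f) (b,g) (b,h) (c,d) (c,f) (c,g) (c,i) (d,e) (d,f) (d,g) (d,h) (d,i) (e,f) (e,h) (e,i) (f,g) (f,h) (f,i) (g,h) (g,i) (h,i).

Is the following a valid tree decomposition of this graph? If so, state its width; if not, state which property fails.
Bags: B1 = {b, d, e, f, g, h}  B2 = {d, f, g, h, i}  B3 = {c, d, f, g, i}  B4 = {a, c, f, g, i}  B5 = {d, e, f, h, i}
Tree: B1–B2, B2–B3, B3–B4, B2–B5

A tree decomposition must satisfy three properties: every vertex lies in some bag; for every edge, both endpoints lie together in some bag; and for every vertex, the bags containing it form a connected subtree. Here bags containing vertex e are not connected in the tree, so the decomposition is invalid.

No — bags containing vertex e are not connected in the tree.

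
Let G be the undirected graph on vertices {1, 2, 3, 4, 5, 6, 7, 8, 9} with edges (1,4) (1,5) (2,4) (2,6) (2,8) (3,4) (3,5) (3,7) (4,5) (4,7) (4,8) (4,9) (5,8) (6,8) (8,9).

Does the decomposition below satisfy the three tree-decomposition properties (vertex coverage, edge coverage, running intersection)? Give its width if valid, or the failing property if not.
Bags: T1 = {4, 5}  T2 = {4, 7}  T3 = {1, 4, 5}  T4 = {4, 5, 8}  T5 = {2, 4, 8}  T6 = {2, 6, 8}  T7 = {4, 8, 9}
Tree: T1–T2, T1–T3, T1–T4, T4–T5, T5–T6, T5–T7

A tree decomposition must satisfy three properties: every vertex lies in some bag; for every edge, both endpoints lie together in some bag; and for every vertex, the bags containing it form a connected subtree. Here vertex 3 appears in no bag, so the decomposition is invalid.

No — vertex 3 appears in no bag.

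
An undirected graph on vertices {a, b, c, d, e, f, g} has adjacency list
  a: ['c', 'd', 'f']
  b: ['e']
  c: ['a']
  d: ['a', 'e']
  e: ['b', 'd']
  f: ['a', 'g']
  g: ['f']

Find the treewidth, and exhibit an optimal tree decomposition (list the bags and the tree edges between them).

Treewidth 1.
One optimal decomposition is:
Bags: B1 = {a, c}  B2 = {a, f}  B3 = {a, d}  B4 = {f, g}  B5 = {d, e}  B6 = {b, e}
Tree: B1–B2, B1–B3, B2–B4, B3–B5, B5–B6

The largest bag has 2 vertices, giving width 1; this decomposition certifies tw(G) ≤ 1. Since G has at least one edge (e.g. c–a), it is not an edgeless graph, so tw(G) ≥ 1. Hence tw(G) = 1 exactly.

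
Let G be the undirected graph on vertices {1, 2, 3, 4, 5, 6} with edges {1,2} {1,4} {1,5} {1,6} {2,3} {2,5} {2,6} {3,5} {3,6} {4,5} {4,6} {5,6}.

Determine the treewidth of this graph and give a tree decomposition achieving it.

Treewidth 3.
One such decomposition:
Bags: B1 = {1, 4, 5, 6}  B2 = {1, 2, 5, 6}  B3 = {2, 3, 5, 6}
Tree: B1–B2, B2–B3

Each bag holds 4 vertices, so the decomposition has width 3, which upper-bounds the treewidth. For the lower bound, the 4 vertices {1, 2, 5, 6} are pairwise adjacent, and any tree decomposition puts a clique entirely inside one bag — forcing width ≥ 3. The upper and lower bounds meet at 3, so that is the treewidth.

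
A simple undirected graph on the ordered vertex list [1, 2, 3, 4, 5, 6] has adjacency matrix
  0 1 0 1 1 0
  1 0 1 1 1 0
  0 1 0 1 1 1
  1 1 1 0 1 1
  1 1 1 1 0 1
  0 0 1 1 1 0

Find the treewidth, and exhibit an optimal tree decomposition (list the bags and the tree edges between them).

Treewidth 3.
One such decomposition:
Bags: B1 = {3, 4, 5, 6}  B2 = {2, 3, 4, 5}  B3 = {1, 2, 4, 5}
Tree: B1–B2, B2–B3

Each bag holds 4 vertices, so the decomposition has width 3, which upper-bounds the treewidth. On the other hand G contains the 4-clique {1, 2, 4, 5}. A clique must lie in a single bag of any decomposition, so no decomposition can have width below 3. Combining the bounds, tw(G) = 3.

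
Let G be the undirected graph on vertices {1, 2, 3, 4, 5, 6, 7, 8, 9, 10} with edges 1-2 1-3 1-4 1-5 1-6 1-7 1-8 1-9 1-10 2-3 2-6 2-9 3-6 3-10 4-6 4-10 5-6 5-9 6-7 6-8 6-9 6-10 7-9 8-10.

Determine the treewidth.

3

A width-3 tree decomposition is:
Bags: B1 = {1, 2, 6, 9}  B2 = {1, 2, 3, 6}  B3 = {1, 3, 6, 10}  B4 = {1, 6, 7, 9}  B5 = {1, 6, 8, 10}  B6 = {1, 5, 6, 9}  B7 = {1, 4, 6, 10}
Tree: B1–B2, B2–B3, B1–B4, B3–B5, B4–B6, B5–B7
Each bag holds 4 vertices, so the decomposition has width 3, which upper-bounds the treewidth. Conversely, {1, 2, 3, 6} is a clique of size 4, and the vertices of any clique must share a bag in every tree decomposition; so some bag has ≥ 4 vertices and tw(G) ≥ 3. Hence tw(G) = 3 exactly.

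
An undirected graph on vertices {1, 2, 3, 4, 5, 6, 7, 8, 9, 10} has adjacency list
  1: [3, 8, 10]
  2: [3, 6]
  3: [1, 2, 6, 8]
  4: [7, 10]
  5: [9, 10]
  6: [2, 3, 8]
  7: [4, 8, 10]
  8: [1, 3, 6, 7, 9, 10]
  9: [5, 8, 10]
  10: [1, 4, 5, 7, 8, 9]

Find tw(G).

2

A width-2 tree decomposition is:
Bags: B1 = {7, 8, 10}  B2 = {4, 7, 10}  B3 = {1, 8, 10}  B4 = {1, 3, 8}  B5 = {3, 6, 8}  B6 = {8, 9, 10}  B7 = {5, 9, 10}  B8 = {2, 3, 6}
Tree: B1–B2, B1–B3, B3–B4, B4–B5, B1–B6, B6–B7, B5–B8
Each bag holds 3 vertices, so the decomposition has width 2, which upper-bounds the treewidth. On the other hand G contains the 3-clique {1, 8, 10}. A clique must lie in a single bag of any decomposition, so no decomposition can have width below 2. Therefore the treewidth is 2.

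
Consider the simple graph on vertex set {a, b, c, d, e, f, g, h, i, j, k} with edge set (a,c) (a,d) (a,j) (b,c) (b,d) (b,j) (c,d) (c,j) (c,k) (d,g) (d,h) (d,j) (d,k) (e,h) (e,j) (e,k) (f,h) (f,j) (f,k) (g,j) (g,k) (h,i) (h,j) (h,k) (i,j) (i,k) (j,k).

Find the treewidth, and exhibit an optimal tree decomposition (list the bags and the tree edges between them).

Treewidth 3.
One optimal decomposition is:
Bags: B1 = {h, i, j, k}  B2 = {f, h, j, k}  B3 = {d, h, j, k}  B4 = {c, d, j, k}  B5 = {e, h, j, k}  B6 = {d, g, j, k}  B7 = {b, c, d, j}  B8 = {a, c, d, j}
Tree: B1–B2, B2–B3, B3–B4, B1–B5, B3–B6, B4–B7, B7–B8

Every bag has size at most 4, so the width is 4 − 1 = 3 and tw(G) ≤ 3. For the lower bound, the 4 vertices {a, c, d, j} are pairwise adjacent, and any tree decomposition puts a clique entirely inside one bag — forcing width ≥ 3. Therefore the treewidth is 3.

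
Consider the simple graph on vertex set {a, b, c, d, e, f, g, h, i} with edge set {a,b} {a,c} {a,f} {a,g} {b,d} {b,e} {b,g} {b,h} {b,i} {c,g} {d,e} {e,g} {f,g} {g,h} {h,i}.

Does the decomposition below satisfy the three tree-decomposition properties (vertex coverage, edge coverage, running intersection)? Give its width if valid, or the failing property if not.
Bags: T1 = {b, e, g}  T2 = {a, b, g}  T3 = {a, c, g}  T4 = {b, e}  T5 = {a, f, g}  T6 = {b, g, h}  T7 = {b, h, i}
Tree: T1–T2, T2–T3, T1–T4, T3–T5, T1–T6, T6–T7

No — vertex d appears in no bag.

A tree decomposition must satisfy three properties: every vertex lies in some bag; for every edge, both endpoints lie together in some bag; and for every vertex, the bags containing it form a connected subtree. Here vertex d appears in no bag, so the decomposition is invalid.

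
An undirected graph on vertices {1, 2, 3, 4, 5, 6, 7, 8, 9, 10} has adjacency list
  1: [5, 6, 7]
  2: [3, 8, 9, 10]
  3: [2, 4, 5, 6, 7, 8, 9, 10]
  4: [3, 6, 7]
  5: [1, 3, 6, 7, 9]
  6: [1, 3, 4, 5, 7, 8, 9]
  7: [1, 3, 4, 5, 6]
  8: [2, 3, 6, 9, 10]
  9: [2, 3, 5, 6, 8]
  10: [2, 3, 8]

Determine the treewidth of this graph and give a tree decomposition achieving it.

Treewidth 3.
One optimal decomposition is:
Bags: B1 = {1, 5, 6, 7}  B2 = {3, 5, 6, 7}  B3 = {3, 5, 6, 9}  B4 = {3, 4, 6, 7}  B5 = {3, 6, 8, 9}  B6 = {2, 3, 8, 9}  B7 = {2, 3, 8, 10}
Tree: B1–B2, B2–B3, B2–B4, B3–B5, B5–B6, B6–B7

Every bag has size at most 4, so the width is 4 − 1 = 3 and tw(G) ≤ 3. For the lower bound, the 4 vertices {1, 5, 6, 7} are pairwise adjacent, and any tree decomposition puts a clique entirely inside one bag — forcing width ≥ 3. Hence tw(G) = 3 exactly.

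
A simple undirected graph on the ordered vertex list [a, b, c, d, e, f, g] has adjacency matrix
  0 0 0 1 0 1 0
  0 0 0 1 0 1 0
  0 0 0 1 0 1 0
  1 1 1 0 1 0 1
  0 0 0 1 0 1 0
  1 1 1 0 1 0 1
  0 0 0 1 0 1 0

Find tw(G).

A width-2 tree decomposition is:
Bags: B1 = {c, d, f}  B2 = {d, f, g}  B3 = {a, d, f}  B4 = {b, d, f}  B5 = {d, e, f}
Tree: B1–B2, B2–B3, B3–B4, B4–B5
Each bag holds 3 vertices, so the decomposition has width 2, which upper-bounds the treewidth. The edges f–c–d–g–f form a cycle, so G is not a tree and its treewidth is at least 2. Therefore the treewidth is 2.

2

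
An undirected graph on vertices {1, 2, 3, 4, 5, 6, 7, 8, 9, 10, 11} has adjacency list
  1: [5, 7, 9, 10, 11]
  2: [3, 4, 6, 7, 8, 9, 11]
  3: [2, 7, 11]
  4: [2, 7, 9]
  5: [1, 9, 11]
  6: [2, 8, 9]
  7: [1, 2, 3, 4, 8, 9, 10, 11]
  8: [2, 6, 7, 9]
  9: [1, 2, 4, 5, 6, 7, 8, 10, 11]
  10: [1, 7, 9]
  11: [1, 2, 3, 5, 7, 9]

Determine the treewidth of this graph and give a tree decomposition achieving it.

The largest bag has 4 vertices, giving width 3; this decomposition certifies tw(G) ≤ 3. Conversely, {1, 5, 9, 11} is a clique of size 4, and the vertices of any clique must share a bag in every tree decomposition; so some bag has ≥ 4 vertices and tw(G) ≥ 3. Hence tw(G) = 3 exactly.

Treewidth 3.
Bags: B1 = {2, 7, 9, 11}  B2 = {2, 7, 8, 9}  B3 = {2, 6, 8, 9}  B4 = {2, 4, 7, 9}  B5 = {1, 7, 9, 11}  B6 = {2, 3, 7, 11}  B7 = {1, 5, 9, 11}  B8 = {1, 7, 9, 10}
Tree: B1–B2, B2–B3, B1–B4, B1–B5, B1–B6, B5–B7, B5–B8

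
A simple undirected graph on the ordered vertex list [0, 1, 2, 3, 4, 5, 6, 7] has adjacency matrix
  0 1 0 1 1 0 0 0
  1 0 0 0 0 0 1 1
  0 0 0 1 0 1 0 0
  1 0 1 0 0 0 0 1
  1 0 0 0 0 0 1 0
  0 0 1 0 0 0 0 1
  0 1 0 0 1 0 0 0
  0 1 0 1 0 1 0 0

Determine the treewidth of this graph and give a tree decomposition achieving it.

Every bag has size at most 3, so the width is 3 − 1 = 2 and tw(G) ≤ 2. Since 6–4–0–1–6 is a cycle in G, G is not acyclic. Forests are exactly the graphs of treewidth ≤ 1, so tw(G) ≥ 2. Hence tw(G) = 2 exactly.

Treewidth 2.
One optimal decomposition is:
Bags: B1 = {1, 4, 6}  B2 = {0, 1, 4}  B3 = {0, 1, 7}  B4 = {0, 3, 7}  B5 = {3, 5, 7}  B6 = {2, 3, 5}
Tree: B1–B2, B2–B3, B3–B4, B4–B5, B5–B6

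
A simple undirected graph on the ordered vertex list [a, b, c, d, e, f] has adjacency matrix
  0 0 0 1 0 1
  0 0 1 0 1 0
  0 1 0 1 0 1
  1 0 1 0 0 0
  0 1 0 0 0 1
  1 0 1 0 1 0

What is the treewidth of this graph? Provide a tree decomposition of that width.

Treewidth 2.
One optimal decomposition is:
Bags: B1 = {b, c, e}  B2 = {c, e, f}  B3 = {c, d, f}  B4 = {a, d, f}
Tree: B1–B2, B2–B3, B3–B4

The largest bag has 3 vertices, giving width 2; this decomposition certifies tw(G) ≤ 2. Since b–e–f–c–b is a cycle in G, G is not acyclic. Forests are exactly the graphs of treewidth ≤ 1, so tw(G) ≥ 2. The upper and lower bounds meet at 2, so that is the treewidth.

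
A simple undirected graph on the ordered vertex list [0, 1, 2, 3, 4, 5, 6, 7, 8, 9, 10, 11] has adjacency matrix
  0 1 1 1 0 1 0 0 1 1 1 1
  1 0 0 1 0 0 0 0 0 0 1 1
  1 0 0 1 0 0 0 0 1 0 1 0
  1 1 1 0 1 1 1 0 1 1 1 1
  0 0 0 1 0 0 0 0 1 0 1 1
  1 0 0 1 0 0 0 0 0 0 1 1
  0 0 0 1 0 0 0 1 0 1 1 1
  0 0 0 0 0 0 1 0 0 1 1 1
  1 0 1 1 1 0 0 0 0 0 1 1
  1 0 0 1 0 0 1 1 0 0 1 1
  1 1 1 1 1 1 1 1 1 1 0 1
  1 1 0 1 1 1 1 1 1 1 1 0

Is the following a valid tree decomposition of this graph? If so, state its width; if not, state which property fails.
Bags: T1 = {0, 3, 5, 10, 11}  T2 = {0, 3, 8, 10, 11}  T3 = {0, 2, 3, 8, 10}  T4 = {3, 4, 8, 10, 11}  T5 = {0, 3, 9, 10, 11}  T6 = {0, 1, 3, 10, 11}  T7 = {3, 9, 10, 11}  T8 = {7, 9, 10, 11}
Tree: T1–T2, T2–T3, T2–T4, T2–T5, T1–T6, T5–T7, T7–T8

A tree decomposition must satisfy three properties: every vertex lies in some bag; for every edge, both endpoints lie together in some bag; and for every vertex, the bags containing it form a connected subtree. Here vertex 6 appears in no bag, so the decomposition is invalid.

No — vertex 6 appears in no bag.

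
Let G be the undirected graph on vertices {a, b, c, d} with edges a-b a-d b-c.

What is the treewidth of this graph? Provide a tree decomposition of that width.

Every bag has size at most 2, so the width is 2 − 1 = 1 and tw(G) ≤ 1. Since G has at least one edge (e.g. d–a), it is not an edgeless graph, so tw(G) ≥ 1. Hence tw(G) = 1 exactly.

Treewidth 1.
One such decomposition:
Bags: B1 = {a, d}  B2 = {a, b}  B3 = {b, c}
Tree: B1–B2, B2–B3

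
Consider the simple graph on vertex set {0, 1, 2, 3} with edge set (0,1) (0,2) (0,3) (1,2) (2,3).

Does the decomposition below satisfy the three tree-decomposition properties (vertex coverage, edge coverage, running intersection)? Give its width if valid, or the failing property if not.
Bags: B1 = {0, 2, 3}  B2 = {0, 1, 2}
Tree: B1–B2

Every vertex of G appears in some bag (union = {0, 1, 2, 3}); every edge is covered by a bag; and for each vertex v the set of bags containing v is connected in the bag tree. The decomposition is therefore valid. The largest bag has 3 vertices, so the width is 2.

Yes; width 2.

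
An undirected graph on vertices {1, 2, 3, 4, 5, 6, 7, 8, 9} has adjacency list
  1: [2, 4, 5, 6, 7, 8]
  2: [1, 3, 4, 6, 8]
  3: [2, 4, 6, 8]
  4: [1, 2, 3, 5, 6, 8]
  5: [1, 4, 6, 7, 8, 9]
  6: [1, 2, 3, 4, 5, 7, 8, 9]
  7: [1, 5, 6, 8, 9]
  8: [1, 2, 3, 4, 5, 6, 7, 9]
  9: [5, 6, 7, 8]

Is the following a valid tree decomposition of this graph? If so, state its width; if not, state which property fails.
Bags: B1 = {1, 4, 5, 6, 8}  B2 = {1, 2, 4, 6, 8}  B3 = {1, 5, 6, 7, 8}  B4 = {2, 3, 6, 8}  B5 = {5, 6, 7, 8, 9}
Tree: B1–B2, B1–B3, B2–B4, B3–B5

A tree decomposition must satisfy three properties: every vertex lies in some bag; for every edge, both endpoints lie together in some bag; and for every vertex, the bags containing it form a connected subtree. Here edge (4,3) lies in no bag, so the decomposition is invalid.

No — edge (4,3) lies in no bag.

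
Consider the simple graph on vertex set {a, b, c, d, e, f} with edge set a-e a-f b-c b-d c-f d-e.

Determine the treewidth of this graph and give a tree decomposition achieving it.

The largest bag has 3 vertices, giving width 2; this decomposition certifies tw(G) ≤ 2. For the lower bound, G contains the cycle c–f–a–e–d–b–c, so G is not a forest; only forests have treewidth ≤ 1, hence tw(G) ≥ 2. Hence tw(G) = 2 exactly.

Treewidth 2.
One such decomposition:
Bags: B1 = {a, c, f}  B2 = {a, c, e}  B3 = {c, d, e}  B4 = {b, c, d}
Tree: B1–B2, B2–B3, B3–B4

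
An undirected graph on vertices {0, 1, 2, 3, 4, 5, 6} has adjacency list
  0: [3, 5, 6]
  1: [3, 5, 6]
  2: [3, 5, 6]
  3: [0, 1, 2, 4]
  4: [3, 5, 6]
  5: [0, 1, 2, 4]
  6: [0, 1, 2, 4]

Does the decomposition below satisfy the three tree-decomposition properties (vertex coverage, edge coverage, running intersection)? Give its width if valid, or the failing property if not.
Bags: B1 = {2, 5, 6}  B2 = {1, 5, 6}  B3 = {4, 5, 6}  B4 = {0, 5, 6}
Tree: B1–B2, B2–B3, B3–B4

No — vertex 3 appears in no bag.

A tree decomposition must satisfy three properties: every vertex lies in some bag; for every edge, both endpoints lie together in some bag; and for every vertex, the bags containing it form a connected subtree. Here vertex 3 appears in no bag, so the decomposition is invalid.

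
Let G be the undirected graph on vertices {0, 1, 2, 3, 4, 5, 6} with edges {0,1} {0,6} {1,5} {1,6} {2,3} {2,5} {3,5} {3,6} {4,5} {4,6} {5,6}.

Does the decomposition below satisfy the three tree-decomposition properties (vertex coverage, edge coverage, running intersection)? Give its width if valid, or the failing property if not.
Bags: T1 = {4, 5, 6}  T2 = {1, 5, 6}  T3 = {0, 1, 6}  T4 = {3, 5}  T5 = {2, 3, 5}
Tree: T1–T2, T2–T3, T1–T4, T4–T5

No — edge (6,3) lies in no bag.

A tree decomposition must satisfy three properties: every vertex lies in some bag; for every edge, both endpoints lie together in some bag; and for every vertex, the bags containing it form a connected subtree. Here edge (6,3) lies in no bag, so the decomposition is invalid.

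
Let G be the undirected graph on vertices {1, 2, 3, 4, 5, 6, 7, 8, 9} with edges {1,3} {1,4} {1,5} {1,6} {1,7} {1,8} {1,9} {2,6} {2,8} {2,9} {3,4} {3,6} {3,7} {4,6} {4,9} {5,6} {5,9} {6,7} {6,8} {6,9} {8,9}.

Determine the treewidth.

3

A width-3 tree decomposition is:
Bags: B1 = {1, 4, 6, 9}  B2 = {1, 3, 4, 6}  B3 = {1, 5, 6, 9}  B4 = {1, 3, 6, 7}  B5 = {1, 6, 8, 9}  B6 = {2, 6, 8, 9}
Tree: B1–B2, B1–B3, B2–B4, B3–B5, B5–B6
Each bag holds 4 vertices, so the decomposition has width 3, which upper-bounds the treewidth. For the lower bound, the 4 vertices {1, 6, 8, 9} are pairwise adjacent, and any tree decomposition puts a clique entirely inside one bag — forcing width ≥ 3. The upper and lower bounds meet at 3, so that is the treewidth.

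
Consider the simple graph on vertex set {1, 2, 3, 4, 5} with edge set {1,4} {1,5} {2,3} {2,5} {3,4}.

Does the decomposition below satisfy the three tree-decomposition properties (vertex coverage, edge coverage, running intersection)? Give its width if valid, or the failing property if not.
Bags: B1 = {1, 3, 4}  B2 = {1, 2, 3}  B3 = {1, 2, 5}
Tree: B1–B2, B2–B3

Every vertex of G appears in some bag (union = {1, 2, 3, 4, 5}); every edge is covered by a bag; and for each vertex v the set of bags containing v is connected in the bag tree. The decomposition is therefore valid. The largest bag has 3 vertices, so the width is 2.

Yes; width 2.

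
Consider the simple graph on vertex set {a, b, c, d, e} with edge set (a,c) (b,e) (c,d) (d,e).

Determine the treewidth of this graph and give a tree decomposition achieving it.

Each bag holds 2 vertices, so the decomposition has width 1, which upper-bounds the treewidth. Any graph with an edge has treewidth ≥ 1, and G has the edge b–e. The upper and lower bounds meet at 1, so that is the treewidth.

Treewidth 1.
One such decomposition:
Bags: B1 = {b, e}  B2 = {d, e}  B3 = {c, d}  B4 = {a, c}
Tree: B1–B2, B2–B3, B3–B4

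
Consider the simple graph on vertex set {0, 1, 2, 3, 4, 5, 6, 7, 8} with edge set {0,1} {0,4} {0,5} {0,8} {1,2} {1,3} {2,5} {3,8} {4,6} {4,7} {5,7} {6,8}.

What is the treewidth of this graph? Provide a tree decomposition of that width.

Treewidth 3.
One such decomposition:
Bags: B1 = {1, 2, 3, 8}  B2 = {0, 1, 2, 8}  B3 = {0, 2, 5, 8}  B4 = {0, 5, 6, 8}  B5 = {0, 4, 5, 6}  B6 = {4, 5, 6, 7}
Tree: B1–B2, B2–B3, B3–B4, B4–B5, B5–B6

Each bag holds 4 vertices, so the decomposition has width 3, which upper-bounds the treewidth. For the lower bound: the 4 vertex sets {1,2,3}, {8}, {0}, {4,5,6,7} are disjoint, each induces a connected subgraph, and every pair is joined by at least one edge of G. Contracting each set to a single vertex therefore yields K_{4} as a minor, and since treewidth is minor-monotone, tw(G) ≥ tw(K_{4}) = 3. Therefore the treewidth is 3.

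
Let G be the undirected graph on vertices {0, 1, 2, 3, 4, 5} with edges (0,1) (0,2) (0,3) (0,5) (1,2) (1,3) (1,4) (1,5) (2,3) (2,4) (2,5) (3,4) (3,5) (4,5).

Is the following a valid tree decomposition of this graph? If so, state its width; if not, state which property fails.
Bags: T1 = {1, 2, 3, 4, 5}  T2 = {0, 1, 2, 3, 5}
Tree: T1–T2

Checking the three conditions: (i) the bags cover all of {0, 1, 2, 3, 4, 5}; (ii) for each edge, some bag contains both endpoints; (iii) the bags containing any fixed vertex form a subtree. All hold, so the decomposition is valid with width 5 − 1 = 4.

Yes; width 4.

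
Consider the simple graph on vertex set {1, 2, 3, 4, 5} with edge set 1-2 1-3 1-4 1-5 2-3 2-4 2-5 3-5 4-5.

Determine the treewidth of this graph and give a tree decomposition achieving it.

Treewidth 3.
One such decomposition:
Bags: B1 = {1, 2, 4, 5}  B2 = {1, 2, 3, 5}
Tree: B1–B2

The largest bag has 4 vertices, giving width 3; this decomposition certifies tw(G) ≤ 3. On the other hand G contains the 4-clique {1, 2, 3, 5}. A clique must lie in a single bag of any decomposition, so no decomposition can have width below 3. Combining the bounds, tw(G) = 3.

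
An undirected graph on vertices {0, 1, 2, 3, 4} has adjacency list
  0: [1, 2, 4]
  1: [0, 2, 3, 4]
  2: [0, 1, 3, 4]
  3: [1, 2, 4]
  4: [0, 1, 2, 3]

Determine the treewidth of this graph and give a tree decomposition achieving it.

Treewidth 3.
One such decomposition:
Bags: B1 = {1, 2, 3, 4}  B2 = {0, 1, 2, 4}
Tree: B1–B2

The largest bag has 4 vertices, giving width 3; this decomposition certifies tw(G) ≤ 3. For the lower bound, the 4 vertices {0, 1, 2, 4} are pairwise adjacent, and any tree decomposition puts a clique entirely inside one bag — forcing width ≥ 3. The upper and lower bounds meet at 3, so that is the treewidth.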